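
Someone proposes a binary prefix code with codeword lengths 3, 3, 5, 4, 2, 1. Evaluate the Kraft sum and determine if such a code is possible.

1.09375; no

With common denominator 2^5 = 32: Σ 2^(−ℓᵢ) = 4/32 + 4/32 + 1/32 + 2/32 + 8/32 + 16/32 = 35/32 = 1.09375.
Kraft's inequality requires Σ ≤ 1; here Σ = 1.09375 > 1, so no such prefix code exists.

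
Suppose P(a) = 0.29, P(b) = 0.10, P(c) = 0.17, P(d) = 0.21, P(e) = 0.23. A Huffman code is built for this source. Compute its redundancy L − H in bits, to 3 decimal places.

0.025 bits

Entropy H = −Σ p log₂ p ≈ 2.2452 bits.
Huffman merges: 1/10+17/100→27/100; 21/100+23/100→11/25; 27/100+29/100→14/25; 11/25+14/25→1. L = 227/100 ≈ 2.2700.
L − H = 2.2700 − 2.2452 = 0.025 bits.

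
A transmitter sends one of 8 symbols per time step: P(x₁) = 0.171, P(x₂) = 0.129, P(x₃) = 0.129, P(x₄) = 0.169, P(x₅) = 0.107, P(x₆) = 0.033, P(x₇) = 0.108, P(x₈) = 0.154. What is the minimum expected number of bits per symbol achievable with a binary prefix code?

2.969 bits/symbol

Repeatedly combine the two least-probable nodes; the expected code length is the sum of the merged weights.
merge 33/1000 + 107/1000 → 7/50
merge 27/250 + 129/1000 → 237/1000
merge 129/1000 + 7/50 → 269/1000
merge 77/500 + 169/1000 → 323/1000
merge 171/1000 + 237/1000 → 51/125
merge 269/1000 + 323/1000 → 74/125
merge 51/125 + 74/125 → 1
L = 7/50 + 237/1000 + 269/1000 + 323/1000 + 51/125 + 74/125 + 1 = 2969/1000 = 2.969 bits/symbol.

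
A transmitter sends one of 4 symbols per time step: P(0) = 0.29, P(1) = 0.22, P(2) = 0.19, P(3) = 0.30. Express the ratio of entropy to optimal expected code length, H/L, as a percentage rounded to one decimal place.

Entropy H = −Σ p log₂ p ≈ 1.9748 bits.
Huffman merges: 19/100+11/50→41/100; 29/100+3/10→59/100; 41/100+59/100→1. L = 2 ≈ 2.0000.
Efficiency = H/L = 1.9748/2.0000 = 98.7%.

98.7%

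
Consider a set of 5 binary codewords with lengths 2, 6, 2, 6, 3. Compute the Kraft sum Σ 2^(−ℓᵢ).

With common denominator 2^6 = 64: Σ 2^(−ℓᵢ) = 16/64 + 1/64 + 16/64 + 1/64 + 8/64 = 42/64 = 0.65625.

0.65625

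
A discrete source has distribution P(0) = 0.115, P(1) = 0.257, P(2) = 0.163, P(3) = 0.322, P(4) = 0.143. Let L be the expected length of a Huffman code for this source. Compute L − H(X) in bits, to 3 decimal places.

0.041 bits

Entropy H = −Σ p log₂ p ≈ 2.2168 bits.
Huffman merges: 23/200+143/1000→129/500; 163/1000+257/1000→21/50; 129/500+161/500→29/50; 21/50+29/50→1. L = 1129/500 ≈ 2.2580.
L − H = 2.2580 − 2.2168 = 0.041 bits.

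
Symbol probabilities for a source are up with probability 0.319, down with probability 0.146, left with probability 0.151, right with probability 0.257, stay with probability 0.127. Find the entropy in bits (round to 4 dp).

H = −Σ pᵢ log₂ pᵢ.
−0.319·log₂(0.319) = 0.5258
−0.146·log₂(0.146) = 0.4053
−0.151·log₂(0.151) = 0.4118
−0.257·log₂(0.257) = 0.5038
−0.127·log₂(0.127) = 0.3781
Sum ≈ 2.2248 → 2.2248 bits.

2.2248 bits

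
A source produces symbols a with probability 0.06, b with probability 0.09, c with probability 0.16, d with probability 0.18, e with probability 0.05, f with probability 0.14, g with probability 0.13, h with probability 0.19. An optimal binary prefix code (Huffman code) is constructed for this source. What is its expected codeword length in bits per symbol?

2.92 bits/symbol

Repeatedly combine the two least-probable nodes; the expected code length is the sum of the merged weights.
merge 1/20 + 3/50 → 11/100
merge 9/100 + 11/100 → 1/5
merge 13/100 + 7/50 → 27/100
merge 4/25 + 9/50 → 17/50
merge 19/100 + 1/5 → 39/100
merge 27/100 + 17/50 → 61/100
merge 39/100 + 61/100 → 1
L = 11/100 + 1/5 + 27/100 + 17/50 + 39/100 + 61/100 + 1 = 73/25 = 2.92 bits/symbol.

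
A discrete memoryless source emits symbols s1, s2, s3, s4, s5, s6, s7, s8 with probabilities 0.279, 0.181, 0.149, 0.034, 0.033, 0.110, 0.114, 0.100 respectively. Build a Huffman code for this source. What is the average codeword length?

2.774 bits/symbol

Repeatedly combine the two least-probable nodes; the expected code length is the sum of the merged weights.
merge 33/1000 + 17/500 → 67/1000
merge 67/1000 + 1/10 → 167/1000
merge 11/100 + 57/500 → 28/125
merge 149/1000 + 167/1000 → 79/250
merge 181/1000 + 28/125 → 81/200
merge 279/1000 + 79/250 → 119/200
merge 81/200 + 119/200 → 1
L = 67/1000 + 167/1000 + 28/125 + 79/250 + 81/200 + 119/200 + 1 = 1387/500 = 2.774 bits/symbol.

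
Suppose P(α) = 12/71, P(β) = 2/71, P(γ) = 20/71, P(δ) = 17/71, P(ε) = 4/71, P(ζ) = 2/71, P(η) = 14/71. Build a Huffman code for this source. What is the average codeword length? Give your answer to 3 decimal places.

2.451 bits/symbol

Repeatedly combine the two least-probable nodes; the expected code length is the sum of the merged weights.
merge 2/71 + 2/71 → 4/71
merge 4/71 + 4/71 → 8/71
merge 8/71 + 12/71 → 20/71
merge 14/71 + 17/71 → 31/71
merge 20/71 + 20/71 → 40/71
merge 31/71 + 40/71 → 1
L = 4/71 + 8/71 + 20/71 + 31/71 + 40/71 + 1 = 174/71 ≈ 2.451 bits/symbol.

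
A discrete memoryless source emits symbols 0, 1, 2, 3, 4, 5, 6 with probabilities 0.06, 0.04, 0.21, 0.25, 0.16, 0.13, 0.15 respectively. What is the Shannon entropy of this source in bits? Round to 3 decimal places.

2.618 bits

H = −Σ pᵢ log₂ pᵢ.
−0.06·log₂(0.06) = 0.2435
−0.04·log₂(0.04) = 0.1858
−0.21·log₂(0.21) = 0.4728
−0.25·log₂(0.25) = 0.5000
−0.16·log₂(0.16) = 0.4230
−0.13·log₂(0.13) = 0.3826
−0.15·log₂(0.15) = 0.4105
Sum ≈ 2.6183 → 2.618 bits.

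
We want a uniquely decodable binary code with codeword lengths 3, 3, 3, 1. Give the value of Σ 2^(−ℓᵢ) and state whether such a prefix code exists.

With common denominator 2^3 = 8: Σ 2^(−ℓᵢ) = 1/8 + 1/8 + 1/8 + 4/8 = 7/8 = 0.875.
Kraft's inequality requires Σ ≤ 1; here Σ = 0.875 ≤ 1, so such a prefix code exists.

0.875; yes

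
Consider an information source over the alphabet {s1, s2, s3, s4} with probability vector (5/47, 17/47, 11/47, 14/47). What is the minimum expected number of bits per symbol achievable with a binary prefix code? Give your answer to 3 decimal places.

Repeatedly combine the two least-probable nodes; the expected code length is the sum of the merged weights.
merge 5/47 + 11/47 → 16/47
merge 14/47 + 16/47 → 30/47
merge 17/47 + 30/47 → 1
L = 16/47 + 30/47 + 1 = 93/47 ≈ 1.979 bits/symbol.

1.979 bits/symbol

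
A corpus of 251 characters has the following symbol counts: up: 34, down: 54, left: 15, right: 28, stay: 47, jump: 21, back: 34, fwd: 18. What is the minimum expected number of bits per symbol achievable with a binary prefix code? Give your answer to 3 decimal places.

Probabilities are the counts divided by 251.
Repeatedly combine the two least-probable nodes; the expected code length is the sum of the merged weights.
merge 15/251 + 18/251 → 33/251
merge 21/251 + 28/251 → 49/251
merge 33/251 + 34/251 → 67/251
merge 34/251 + 47/251 → 81/251
merge 49/251 + 54/251 → 103/251
merge 67/251 + 81/251 → 148/251
merge 103/251 + 148/251 → 1
L = 33/251 + 49/251 + 67/251 + 81/251 + 103/251 + 148/251 + 1 = 732/251 ≈ 2.916 bits/symbol.

2.916 bits/symbol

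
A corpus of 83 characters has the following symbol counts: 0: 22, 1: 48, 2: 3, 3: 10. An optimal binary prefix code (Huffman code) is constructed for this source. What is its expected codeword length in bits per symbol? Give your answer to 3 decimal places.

1.578 bits/symbol

Probabilities are the counts divided by 83.
Repeatedly combine the two least-probable nodes; the expected code length is the sum of the merged weights.
merge 3/83 + 10/83 → 13/83
merge 13/83 + 22/83 → 35/83
merge 35/83 + 48/83 → 1
L = 13/83 + 35/83 + 1 = 131/83 ≈ 1.578 bits/symbol.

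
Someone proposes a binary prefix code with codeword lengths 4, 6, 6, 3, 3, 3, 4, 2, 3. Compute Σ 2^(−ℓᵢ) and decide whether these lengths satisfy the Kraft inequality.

With common denominator 2^6 = 64: Σ 2^(−ℓᵢ) = 4/64 + 1/64 + 1/64 + 8/64 + 8/64 + 8/64 + 4/64 + 16/64 + 8/64 = 58/64 = 0.90625.
Kraft's inequality requires Σ ≤ 1; here Σ = 0.90625 ≤ 1, so such a prefix code exists.

0.90625; yes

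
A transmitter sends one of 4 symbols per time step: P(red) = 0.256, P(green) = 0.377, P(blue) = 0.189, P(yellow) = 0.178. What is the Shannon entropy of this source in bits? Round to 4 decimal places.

1.9313 bits

H = −Σ pᵢ log₂ pᵢ.
−0.256·log₂(0.256) = 0.5032
−0.377·log₂(0.377) = 0.5306
−0.189·log₂(0.189) = 0.4543
−0.178·log₂(0.178) = 0.4432
Sum ≈ 1.9313 → 1.9313 bits.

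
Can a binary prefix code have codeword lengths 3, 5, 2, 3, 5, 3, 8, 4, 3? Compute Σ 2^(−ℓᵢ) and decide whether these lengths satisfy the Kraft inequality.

0.87890625; yes

With common denominator 2^8 = 256: Σ 2^(−ℓᵢ) = 32/256 + 8/256 + 64/256 + 32/256 + 8/256 + 32/256 + 1/256 + 16/256 + 32/256 = 225/256 = 0.87890625.
Kraft's inequality requires Σ ≤ 1; here Σ = 0.87890625 ≤ 1, so such a prefix code exists.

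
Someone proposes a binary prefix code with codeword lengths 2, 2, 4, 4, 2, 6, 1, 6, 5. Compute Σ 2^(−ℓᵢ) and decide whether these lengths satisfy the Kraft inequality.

1.4375; no

With common denominator 2^6 = 64: Σ 2^(−ℓᵢ) = 16/64 + 16/64 + 4/64 + 4/64 + 16/64 + 1/64 + 32/64 + 1/64 + 2/64 = 92/64 = 1.4375.
Kraft's inequality requires Σ ≤ 1; here Σ = 1.4375 > 1, so no such prefix code exists.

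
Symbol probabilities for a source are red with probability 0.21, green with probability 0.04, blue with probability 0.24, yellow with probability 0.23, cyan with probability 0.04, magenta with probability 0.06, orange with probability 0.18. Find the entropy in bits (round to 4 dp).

H = −Σ pᵢ log₂ pᵢ.
−0.21·log₂(0.21) = 0.4728
−0.04·log₂(0.04) = 0.1858
−0.24·log₂(0.24) = 0.4941
−0.23·log₂(0.23) = 0.4877
−0.04·log₂(0.04) = 0.1858
−0.06·log₂(0.06) = 0.2435
−0.18·log₂(0.18) = 0.4453
Sum ≈ 2.5150 → 2.5150 bits.

2.5150 bits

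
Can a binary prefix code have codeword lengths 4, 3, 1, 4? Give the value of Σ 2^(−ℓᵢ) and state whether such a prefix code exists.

With common denominator 2^4 = 16: Σ 2^(−ℓᵢ) = 1/16 + 2/16 + 8/16 + 1/16 = 12/16 = 0.75.
Kraft's inequality requires Σ ≤ 1; here Σ = 0.75 ≤ 1, so such a prefix code exists.

0.75; yes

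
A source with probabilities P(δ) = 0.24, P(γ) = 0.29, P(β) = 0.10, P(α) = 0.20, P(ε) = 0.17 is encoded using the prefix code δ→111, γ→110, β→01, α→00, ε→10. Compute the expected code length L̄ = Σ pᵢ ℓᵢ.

L̄ = Σ pᵢ·ℓᵢ = 0.24·3 + 0.29·3 + 0.10·2 + 0.20·2 + 0.17·2 = 2.53 bits/symbol.

2.53 bits/symbol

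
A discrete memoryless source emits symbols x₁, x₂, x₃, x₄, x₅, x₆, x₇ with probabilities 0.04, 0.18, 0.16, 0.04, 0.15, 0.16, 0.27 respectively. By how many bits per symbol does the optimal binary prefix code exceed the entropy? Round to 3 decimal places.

0.047 bits

Entropy H = −Σ p log₂ p ≈ 2.5834 bits.
Huffman merges: 1/25+1/25→2/25; 2/25+3/20→23/100; 4/25+4/25→8/25; 9/50+23/100→41/100; 27/100+8/25→59/100; 41/100+59/100→1. L = 263/100 ≈ 2.6300.
L − H = 2.6300 − 2.5834 = 0.047 bits.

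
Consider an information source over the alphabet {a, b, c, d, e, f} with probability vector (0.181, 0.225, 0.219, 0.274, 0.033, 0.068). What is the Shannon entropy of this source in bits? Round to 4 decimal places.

H = −Σ pᵢ log₂ pᵢ.
−0.181·log₂(0.181) = 0.4463
−0.225·log₂(0.225) = 0.4842
−0.219·log₂(0.219) = 0.4798
−0.274·log₂(0.274) = 0.5118
−0.033·log₂(0.033) = 0.1624
−0.068·log₂(0.068) = 0.2637
Sum ≈ 2.3483 → 2.3483 bits.

2.3483 bits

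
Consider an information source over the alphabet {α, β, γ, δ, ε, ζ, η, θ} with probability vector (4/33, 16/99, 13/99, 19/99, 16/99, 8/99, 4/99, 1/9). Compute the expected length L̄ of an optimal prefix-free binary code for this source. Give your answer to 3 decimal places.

2.929 bits/symbol

Repeatedly combine the two least-probable nodes; the expected code length is the sum of the merged weights.
merge 4/99 + 8/99 → 4/33
merge 1/9 + 4/33 → 23/99
merge 4/33 + 13/99 → 25/99
merge 16/99 + 16/99 → 32/99
merge 19/99 + 23/99 → 14/33
merge 25/99 + 32/99 → 19/33
merge 14/33 + 19/33 → 1
L = 4/33 + 23/99 + 25/99 + 32/99 + 14/33 + 19/33 + 1 = 290/99 ≈ 2.929 bits/symbol.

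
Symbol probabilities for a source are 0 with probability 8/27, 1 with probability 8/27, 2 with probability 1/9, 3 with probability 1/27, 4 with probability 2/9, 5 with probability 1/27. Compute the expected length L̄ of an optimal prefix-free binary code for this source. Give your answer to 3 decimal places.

Repeatedly combine the two least-probable nodes; the expected code length is the sum of the merged weights.
merge 1/27 + 1/27 → 2/27
merge 2/27 + 1/9 → 5/27
merge 5/27 + 2/9 → 11/27
merge 8/27 + 8/27 → 16/27
merge 11/27 + 16/27 → 1
L = 2/27 + 5/27 + 11/27 + 16/27 + 1 = 61/27 ≈ 2.259 bits/symbol.

2.259 bits/symbol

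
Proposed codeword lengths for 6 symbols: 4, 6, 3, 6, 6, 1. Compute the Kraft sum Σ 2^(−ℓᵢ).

With common denominator 2^6 = 64: Σ 2^(−ℓᵢ) = 4/64 + 1/64 + 8/64 + 1/64 + 1/64 + 32/64 = 47/64 = 0.734375.

0.734375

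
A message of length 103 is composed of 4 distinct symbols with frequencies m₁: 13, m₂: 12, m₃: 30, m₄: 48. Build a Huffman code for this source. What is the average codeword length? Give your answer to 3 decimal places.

Probabilities are the counts divided by 103.
Repeatedly combine the two least-probable nodes; the expected code length is the sum of the merged weights.
merge 12/103 + 13/103 → 25/103
merge 25/103 + 30/103 → 55/103
merge 48/103 + 55/103 → 1
L = 25/103 + 55/103 + 1 = 183/103 ≈ 1.777 bits/symbol.

1.777 bits/symbol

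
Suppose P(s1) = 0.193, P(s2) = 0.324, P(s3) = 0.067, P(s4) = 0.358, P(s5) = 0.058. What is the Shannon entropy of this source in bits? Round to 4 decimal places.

2.0149 bits

H = −Σ pᵢ log₂ pᵢ.
−0.193·log₂(0.193) = 0.4581
−0.324·log₂(0.324) = 0.5268
−0.067·log₂(0.067) = 0.2613
−0.358·log₂(0.358) = 0.5305
−0.058·log₂(0.058) = 0.2383
Sum ≈ 2.0149 → 2.0149 bits.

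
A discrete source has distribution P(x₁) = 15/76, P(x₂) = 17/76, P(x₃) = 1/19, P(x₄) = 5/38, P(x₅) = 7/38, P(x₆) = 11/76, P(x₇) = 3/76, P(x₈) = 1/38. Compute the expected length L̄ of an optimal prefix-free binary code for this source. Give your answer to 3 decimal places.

Repeatedly combine the two least-probable nodes; the expected code length is the sum of the merged weights.
merge 1/38 + 3/76 → 5/76
merge 1/19 + 5/76 → 9/76
merge 9/76 + 5/38 → 1/4
merge 11/76 + 7/38 → 25/76
merge 15/76 + 17/76 → 8/19
merge 1/4 + 25/76 → 11/19
merge 8/19 + 11/19 → 1
L = 5/76 + 9/76 + 1/4 + 25/76 + 8/19 + 11/19 + 1 = 105/38 ≈ 2.763 bits/symbol.

2.763 bits/symbol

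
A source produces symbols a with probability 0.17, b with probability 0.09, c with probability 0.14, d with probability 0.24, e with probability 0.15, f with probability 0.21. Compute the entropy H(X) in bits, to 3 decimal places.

2.522 bits

H = −Σ pᵢ log₂ pᵢ.
−0.17·log₂(0.17) = 0.4346
−0.09·log₂(0.09) = 0.3127
−0.14·log₂(0.14) = 0.3971
−0.24·log₂(0.24) = 0.4941
−0.15·log₂(0.15) = 0.4105
−0.21·log₂(0.21) = 0.4728
Sum ≈ 2.5219 → 2.522 bits.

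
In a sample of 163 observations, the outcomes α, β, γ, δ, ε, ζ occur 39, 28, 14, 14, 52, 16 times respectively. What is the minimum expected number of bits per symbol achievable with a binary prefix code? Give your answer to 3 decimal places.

2.442 bits/symbol

Probabilities are the counts divided by 163.
Repeatedly combine the two least-probable nodes; the expected code length is the sum of the merged weights.
merge 14/163 + 14/163 → 28/163
merge 16/163 + 28/163 → 44/163
merge 28/163 + 39/163 → 67/163
merge 44/163 + 52/163 → 96/163
merge 67/163 + 96/163 → 1
L = 28/163 + 44/163 + 67/163 + 96/163 + 1 = 398/163 ≈ 2.442 bits/symbol.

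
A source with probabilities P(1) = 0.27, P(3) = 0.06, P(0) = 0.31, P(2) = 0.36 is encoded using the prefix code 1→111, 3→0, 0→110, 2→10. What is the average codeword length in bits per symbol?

L̄ = Σ pᵢ·ℓᵢ = 0.27·3 + 0.06·1 + 0.31·3 + 0.36·2 = 2.52 bits/symbol.

2.52 bits/symbol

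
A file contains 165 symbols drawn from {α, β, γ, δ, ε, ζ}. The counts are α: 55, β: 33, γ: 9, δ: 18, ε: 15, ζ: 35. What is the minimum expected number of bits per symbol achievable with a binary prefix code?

Probabilities are the counts divided by 165.
Repeatedly combine the two least-probable nodes; the expected code length is the sum of the merged weights.
merge 3/55 + 1/11 → 8/55
merge 6/55 + 8/55 → 14/55
merge 1/5 + 7/33 → 68/165
merge 14/55 + 1/3 → 97/165
merge 68/165 + 97/165 → 1
L = 8/55 + 14/55 + 68/165 + 97/165 + 1 = 12/5 = 2.4 bits/symbol.

2.4 bits/symbol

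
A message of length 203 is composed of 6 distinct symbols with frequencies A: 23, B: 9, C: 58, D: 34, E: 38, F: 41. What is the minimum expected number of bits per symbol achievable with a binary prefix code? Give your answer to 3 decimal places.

2.483 bits/symbol

Probabilities are the counts divided by 203.
Repeatedly combine the two least-probable nodes; the expected code length is the sum of the merged weights.
merge 9/203 + 23/203 → 32/203
merge 32/203 + 34/203 → 66/203
merge 38/203 + 41/203 → 79/203
merge 2/7 + 66/203 → 124/203
merge 79/203 + 124/203 → 1
L = 32/203 + 66/203 + 79/203 + 124/203 + 1 = 72/29 ≈ 2.483 bits/symbol.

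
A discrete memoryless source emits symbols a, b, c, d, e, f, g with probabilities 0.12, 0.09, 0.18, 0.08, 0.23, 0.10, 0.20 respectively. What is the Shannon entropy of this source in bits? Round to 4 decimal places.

2.7008 bits

H = −Σ pᵢ log₂ pᵢ.
−0.12·log₂(0.12) = 0.3671
−0.09·log₂(0.09) = 0.3127
−0.18·log₂(0.18) = 0.4453
−0.08·log₂(0.08) = 0.2915
−0.23·log₂(0.23) = 0.4877
−0.10·log₂(0.10) = 0.3322
−0.20·log₂(0.20) = 0.4644
Sum ≈ 2.7008 → 2.7008 bits.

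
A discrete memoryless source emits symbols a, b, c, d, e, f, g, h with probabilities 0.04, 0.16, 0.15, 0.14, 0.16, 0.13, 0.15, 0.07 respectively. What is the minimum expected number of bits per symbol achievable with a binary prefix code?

2.95 bits/symbol

Repeatedly combine the two least-probable nodes; the expected code length is the sum of the merged weights.
merge 1/25 + 7/100 → 11/100
merge 11/100 + 13/100 → 6/25
merge 7/50 + 3/20 → 29/100
merge 3/20 + 4/25 → 31/100
merge 4/25 + 6/25 → 2/5
merge 29/100 + 31/100 → 3/5
merge 2/5 + 3/5 → 1
L = 11/100 + 6/25 + 29/100 + 31/100 + 2/5 + 3/5 + 1 = 59/20 = 2.95 bits/symbol.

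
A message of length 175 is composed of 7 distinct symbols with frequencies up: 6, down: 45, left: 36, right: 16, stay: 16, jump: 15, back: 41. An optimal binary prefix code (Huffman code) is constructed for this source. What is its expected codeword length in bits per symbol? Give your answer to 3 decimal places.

2.606 bits/symbol

Probabilities are the counts divided by 175.
Repeatedly combine the two least-probable nodes; the expected code length is the sum of the merged weights.
merge 6/175 + 3/35 → 3/25
merge 16/175 + 16/175 → 32/175
merge 3/25 + 32/175 → 53/175
merge 36/175 + 41/175 → 11/25
merge 9/35 + 53/175 → 14/25
merge 11/25 + 14/25 → 1
L = 3/25 + 32/175 + 53/175 + 11/25 + 14/25 + 1 = 456/175 ≈ 2.606 bits/symbol.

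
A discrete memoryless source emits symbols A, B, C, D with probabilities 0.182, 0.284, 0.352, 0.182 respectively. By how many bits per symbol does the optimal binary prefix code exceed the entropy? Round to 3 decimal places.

0.059 bits

Entropy H = −Σ p log₂ p ≈ 1.9407 bits.
Huffman merges: 91/500+91/500→91/250; 71/250+44/125→159/250; 91/250+159/250→1. L = 2 ≈ 2.0000.
L − H = 2.0000 − 1.9407 = 0.059 bits.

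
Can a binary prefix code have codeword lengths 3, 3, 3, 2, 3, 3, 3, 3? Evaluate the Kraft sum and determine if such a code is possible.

1.125; no

With common denominator 2^3 = 8: Σ 2^(−ℓᵢ) = 1/8 + 1/8 + 1/8 + 2/8 + 1/8 + 1/8 + 1/8 + 1/8 = 9/8 = 1.125.
Kraft's inequality requires Σ ≤ 1; here Σ = 1.125 > 1, so no such prefix code exists.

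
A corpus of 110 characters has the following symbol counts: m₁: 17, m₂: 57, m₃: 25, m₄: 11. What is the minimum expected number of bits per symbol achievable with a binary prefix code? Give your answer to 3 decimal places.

Probabilities are the counts divided by 110.
Repeatedly combine the two least-probable nodes; the expected code length is the sum of the merged weights.
merge 1/10 + 17/110 → 14/55
merge 5/22 + 14/55 → 53/110
merge 53/110 + 57/110 → 1
L = 14/55 + 53/110 + 1 = 191/110 ≈ 1.736 bits/symbol.

1.736 bits/symbol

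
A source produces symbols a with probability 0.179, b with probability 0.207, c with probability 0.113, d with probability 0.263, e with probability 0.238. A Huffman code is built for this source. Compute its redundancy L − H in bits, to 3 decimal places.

Entropy H = −Σ p log₂ p ≈ 2.2697 bits.
Huffman merges: 113/1000+179/1000→73/250; 207/1000+119/500→89/200; 263/1000+73/250→111/200; 89/200+111/200→1. L = 573/250 ≈ 2.2920.
L − H = 2.2920 − 2.2697 = 0.022 bits.

0.022 bits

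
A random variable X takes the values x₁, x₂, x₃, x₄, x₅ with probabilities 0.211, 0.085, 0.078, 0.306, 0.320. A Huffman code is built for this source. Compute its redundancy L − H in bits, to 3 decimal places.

Entropy H = −Σ p log₂ p ≈ 2.1118 bits.
Huffman merges: 39/500+17/200→163/1000; 163/1000+211/1000→187/500; 153/500+8/25→313/500; 187/500+313/500→1. L = 2163/1000 ≈ 2.1630.
L − H = 2.1630 − 2.1118 = 0.051 bits.

0.051 bits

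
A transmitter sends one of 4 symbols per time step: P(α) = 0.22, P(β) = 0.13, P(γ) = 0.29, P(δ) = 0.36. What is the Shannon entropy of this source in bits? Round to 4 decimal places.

H = −Σ pᵢ log₂ pᵢ.
−0.22·log₂(0.22) = 0.4806
−0.13·log₂(0.13) = 0.3826
−0.29·log₂(0.29) = 0.5179
−0.36·log₂(0.36) = 0.5306
Sum ≈ 1.9117 → 1.9117 bits.

1.9117 bits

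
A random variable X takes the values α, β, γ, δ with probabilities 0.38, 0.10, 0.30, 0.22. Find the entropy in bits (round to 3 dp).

H = −Σ pᵢ log₂ pᵢ.
−0.38·log₂(0.38) = 0.5305
−0.10·log₂(0.10) = 0.3322
−0.30·log₂(0.30) = 0.5211
−0.22·log₂(0.22) = 0.4806
Sum ≈ 1.8643 → 1.864 bits.

1.864 bits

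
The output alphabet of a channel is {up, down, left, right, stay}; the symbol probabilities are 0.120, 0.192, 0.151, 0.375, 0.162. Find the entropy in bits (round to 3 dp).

2.192 bits

H = −Σ pᵢ log₂ pᵢ.
−0.120·log₂(0.120) = 0.3671
−0.192·log₂(0.192) = 0.4571
−0.151·log₂(0.151) = 0.4118
−0.375·log₂(0.375) = 0.5306
−0.162·log₂(0.162) = 0.4254
Sum ≈ 2.1921 → 2.192 bits.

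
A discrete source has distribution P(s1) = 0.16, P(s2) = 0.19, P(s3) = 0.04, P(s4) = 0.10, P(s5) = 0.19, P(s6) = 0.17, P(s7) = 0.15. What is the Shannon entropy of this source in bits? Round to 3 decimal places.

2.697 bits

H = −Σ pᵢ log₂ pᵢ.
−0.16·log₂(0.16) = 0.4230
−0.19·log₂(0.19) = 0.4552
−0.04·log₂(0.04) = 0.1858
−0.10·log₂(0.10) = 0.3322
−0.19·log₂(0.19) = 0.4552
−0.17·log₂(0.17) = 0.4346
−0.15·log₂(0.15) = 0.4105
Sum ≈ 2.6965 → 2.697 bits.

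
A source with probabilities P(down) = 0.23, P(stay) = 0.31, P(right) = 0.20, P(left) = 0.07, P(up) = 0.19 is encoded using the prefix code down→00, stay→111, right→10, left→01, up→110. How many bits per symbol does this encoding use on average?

L̄ = Σ pᵢ·ℓᵢ = 0.23·2 + 0.31·3 + 0.20·2 + 0.07·2 + 0.19·3 = 2.5 bits/symbol.

2.5 bits/symbol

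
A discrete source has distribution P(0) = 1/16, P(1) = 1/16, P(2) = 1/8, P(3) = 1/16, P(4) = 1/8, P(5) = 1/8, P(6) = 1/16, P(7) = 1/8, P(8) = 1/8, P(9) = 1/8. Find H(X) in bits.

Each probability is a power of 1/2, so log₂(1/p) is an integer.
H = Σ p·log₂(1/p) = 1/16·4 + 1/16·4 + 1/8·3 + 1/16·4 + 1/8·3 + 1/8·3 + 1/16·4 + 1/8·3 + 1/8·3 + 1/8·3 = 3.25 bits.

3.25 bits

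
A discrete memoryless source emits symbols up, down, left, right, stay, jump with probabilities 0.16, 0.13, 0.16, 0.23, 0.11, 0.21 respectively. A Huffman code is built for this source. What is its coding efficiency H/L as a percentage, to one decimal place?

Entropy H = −Σ p log₂ p ≈ 2.5395 bits.
Huffman merges: 11/100+13/100→6/25; 4/25+4/25→8/25; 21/100+23/100→11/25; 6/25+8/25→14/25; 11/25+14/25→1. L = 64/25 ≈ 2.5600.
Efficiency = H/L = 2.5395/2.5600 = 99.2%.

99.2%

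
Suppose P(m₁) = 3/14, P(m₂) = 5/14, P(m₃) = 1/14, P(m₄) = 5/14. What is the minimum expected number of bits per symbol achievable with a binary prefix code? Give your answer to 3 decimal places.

1.929 bits/symbol

Repeatedly combine the two least-probable nodes; the expected code length is the sum of the merged weights.
merge 1/14 + 3/14 → 2/7
merge 2/7 + 5/14 → 9/14
merge 5/14 + 9/14 → 1
L = 2/7 + 9/14 + 1 = 27/14 ≈ 1.929 bits/symbol.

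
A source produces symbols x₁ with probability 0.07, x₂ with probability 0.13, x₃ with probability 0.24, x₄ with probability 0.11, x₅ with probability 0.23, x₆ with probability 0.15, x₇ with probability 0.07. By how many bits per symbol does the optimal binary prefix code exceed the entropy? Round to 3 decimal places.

Entropy H = −Σ p log₂ p ≈ 2.6624 bits.
Huffman merges: 7/100+7/100→7/50; 11/100+13/100→6/25; 7/50+3/20→29/100; 23/100+6/25→47/100; 6/25+29/100→53/100; 47/100+53/100→1. L = 267/100 ≈ 2.6700.
L − H = 2.6700 − 2.6624 = 0.008 bits.

0.008 bits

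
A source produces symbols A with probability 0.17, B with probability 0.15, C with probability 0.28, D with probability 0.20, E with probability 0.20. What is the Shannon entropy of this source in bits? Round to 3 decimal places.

H = −Σ pᵢ log₂ pᵢ.
−0.17·log₂(0.17) = 0.4346
−0.15·log₂(0.15) = 0.4105
−0.28·log₂(0.28) = 0.5142
−0.20·log₂(0.20) = 0.4644
−0.20·log₂(0.20) = 0.4644
Sum ≈ 2.2881 → 2.288 bits.

2.288 bits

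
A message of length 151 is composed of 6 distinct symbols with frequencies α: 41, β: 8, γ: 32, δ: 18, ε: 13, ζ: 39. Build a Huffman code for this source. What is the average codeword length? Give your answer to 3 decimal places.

2.397 bits/symbol

Probabilities are the counts divided by 151.
Repeatedly combine the two least-probable nodes; the expected code length is the sum of the merged weights.
merge 8/151 + 13/151 → 21/151
merge 18/151 + 21/151 → 39/151
merge 32/151 + 39/151 → 71/151
merge 39/151 + 41/151 → 80/151
merge 71/151 + 80/151 → 1
L = 21/151 + 39/151 + 71/151 + 80/151 + 1 = 362/151 ≈ 2.397 bits/symbol.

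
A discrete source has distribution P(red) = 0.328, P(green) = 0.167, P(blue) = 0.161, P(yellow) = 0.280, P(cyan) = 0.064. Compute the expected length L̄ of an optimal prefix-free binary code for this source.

Repeatedly combine the two least-probable nodes; the expected code length is the sum of the merged weights.
merge 8/125 + 161/1000 → 9/40
merge 167/1000 + 9/40 → 49/125
merge 7/25 + 41/125 → 76/125
merge 49/125 + 76/125 → 1
L = 9/40 + 49/125 + 76/125 + 1 = 89/40 = 2.225 bits/symbol.

2.225 bits/symbol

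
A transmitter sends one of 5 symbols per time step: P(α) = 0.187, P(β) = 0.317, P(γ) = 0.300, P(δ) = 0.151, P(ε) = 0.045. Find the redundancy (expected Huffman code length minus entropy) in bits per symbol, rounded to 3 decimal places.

0.084 bits

Entropy H = −Σ p log₂ p ≈ 2.1120 bits.
Huffman merges: 9/200+151/1000→49/250; 187/1000+49/250→383/1000; 3/10+317/1000→617/1000; 383/1000+617/1000→1. L = 549/250 ≈ 2.1960.
L − H = 2.1960 − 2.1120 = 0.084 bits.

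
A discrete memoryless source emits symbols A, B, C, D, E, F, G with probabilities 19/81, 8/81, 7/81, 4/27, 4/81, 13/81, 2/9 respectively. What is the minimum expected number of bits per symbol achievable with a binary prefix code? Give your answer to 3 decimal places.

Repeatedly combine the two least-probable nodes; the expected code length is the sum of the merged weights.
merge 4/81 + 7/81 → 11/81
merge 8/81 + 11/81 → 19/81
merge 4/27 + 13/81 → 25/81
merge 2/9 + 19/81 → 37/81
merge 19/81 + 25/81 → 44/81
merge 37/81 + 44/81 → 1
L = 11/81 + 19/81 + 25/81 + 37/81 + 44/81 + 1 = 217/81 ≈ 2.679 bits/symbol.

2.679 bits/symbol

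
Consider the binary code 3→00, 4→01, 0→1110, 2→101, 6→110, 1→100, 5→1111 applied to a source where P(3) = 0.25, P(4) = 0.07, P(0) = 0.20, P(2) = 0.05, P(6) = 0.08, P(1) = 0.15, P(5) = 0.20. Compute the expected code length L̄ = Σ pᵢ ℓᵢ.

L̄ = Σ pᵢ·ℓᵢ = 0.25·2 + 0.07·2 + 0.20·4 + 0.05·3 + 0.08·3 + 0.15·3 + 0.20·4 = 3.08 bits/symbol.

3.08 bits/symbol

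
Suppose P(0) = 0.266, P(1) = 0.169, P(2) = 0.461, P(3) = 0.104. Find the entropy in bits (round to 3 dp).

H = −Σ pᵢ log₂ pᵢ.
−0.266·log₂(0.266) = 0.5082
−0.169·log₂(0.169) = 0.4335
−0.461·log₂(0.461) = 0.5150
−0.104·log₂(0.104) = 0.3396
Sum ≈ 1.7963 → 1.796 bits.

1.796 bits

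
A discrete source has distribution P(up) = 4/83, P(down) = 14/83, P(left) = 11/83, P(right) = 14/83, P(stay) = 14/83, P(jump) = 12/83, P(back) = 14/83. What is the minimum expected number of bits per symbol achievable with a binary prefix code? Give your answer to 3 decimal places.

2.831 bits/symbol

Repeatedly combine the two least-probable nodes; the expected code length is the sum of the merged weights.
merge 4/83 + 11/83 → 15/83
merge 12/83 + 14/83 → 26/83
merge 14/83 + 14/83 → 28/83
merge 14/83 + 15/83 → 29/83
merge 26/83 + 28/83 → 54/83
merge 29/83 + 54/83 → 1
L = 15/83 + 26/83 + 28/83 + 29/83 + 54/83 + 1 = 235/83 ≈ 2.831 bits/symbol.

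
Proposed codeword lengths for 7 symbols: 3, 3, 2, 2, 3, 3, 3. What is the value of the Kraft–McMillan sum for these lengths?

With common denominator 2^3 = 8: Σ 2^(−ℓᵢ) = 1/8 + 1/8 + 2/8 + 2/8 + 1/8 + 1/8 + 1/8 = 9/8 = 1.125.

1.125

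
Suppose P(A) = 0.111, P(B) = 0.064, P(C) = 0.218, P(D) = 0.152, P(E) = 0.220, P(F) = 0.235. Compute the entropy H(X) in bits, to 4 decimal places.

H = −Σ pᵢ log₂ pᵢ.
−0.111·log₂(0.111) = 0.3520
−0.064·log₂(0.064) = 0.2538
−0.218·log₂(0.218) = 0.4791
−0.152·log₂(0.152) = 0.4131
−0.220·log₂(0.220) = 0.4806
−0.235·log₂(0.235) = 0.4910
Sum ≈ 2.4696 → 2.4696 bits.

2.4696 bits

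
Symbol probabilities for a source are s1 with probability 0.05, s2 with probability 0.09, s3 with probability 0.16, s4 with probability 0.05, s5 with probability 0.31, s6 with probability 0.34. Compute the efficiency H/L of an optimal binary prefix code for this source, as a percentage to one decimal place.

97.0%

Entropy H = −Σ p log₂ p ≈ 2.2208 bits.
Huffman merges: 1/20+1/20→1/10; 9/100+1/10→19/100; 4/25+19/100→7/20; 31/100+17/50→13/20; 7/20+13/20→1. L = 229/100 ≈ 2.2900.
Efficiency = H/L = 2.2208/2.2900 = 97.0%.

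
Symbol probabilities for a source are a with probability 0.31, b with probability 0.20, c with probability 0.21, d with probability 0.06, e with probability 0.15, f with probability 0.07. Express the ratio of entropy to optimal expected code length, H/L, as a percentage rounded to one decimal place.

98.9%

Entropy H = −Σ p log₂ p ≈ 2.3836 bits.
Huffman merges: 3/50+7/100→13/100; 13/100+3/20→7/25; 1/5+21/100→41/100; 7/25+31/100→59/100; 41/100+59/100→1. L = 241/100 ≈ 2.4100.
Efficiency = H/L = 2.3836/2.4100 = 98.9%.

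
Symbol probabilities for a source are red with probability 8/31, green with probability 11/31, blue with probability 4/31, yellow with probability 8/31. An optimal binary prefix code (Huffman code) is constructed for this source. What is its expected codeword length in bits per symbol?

2 bits/symbol

Repeatedly combine the two least-probable nodes; the expected code length is the sum of the merged weights.
merge 4/31 + 8/31 → 12/31
merge 8/31 + 11/31 → 19/31
merge 12/31 + 19/31 → 1
L = 12/31 + 19/31 + 1 = 2 bits/symbol.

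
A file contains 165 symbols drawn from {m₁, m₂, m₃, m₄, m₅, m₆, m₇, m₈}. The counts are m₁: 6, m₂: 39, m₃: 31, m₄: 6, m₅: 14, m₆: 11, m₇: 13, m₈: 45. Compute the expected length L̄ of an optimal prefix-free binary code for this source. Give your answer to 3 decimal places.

2.679 bits/symbol

Probabilities are the counts divided by 165.
Repeatedly combine the two least-probable nodes; the expected code length is the sum of the merged weights.
merge 2/55 + 2/55 → 4/55
merge 1/15 + 4/55 → 23/165
merge 13/165 + 14/165 → 9/55
merge 23/165 + 9/55 → 10/33
merge 31/165 + 13/55 → 14/33
merge 3/11 + 10/33 → 19/33
merge 14/33 + 19/33 → 1
L = 4/55 + 23/165 + 9/55 + 10/33 + 14/33 + 19/33 + 1 = 442/165 ≈ 2.679 bits/symbol.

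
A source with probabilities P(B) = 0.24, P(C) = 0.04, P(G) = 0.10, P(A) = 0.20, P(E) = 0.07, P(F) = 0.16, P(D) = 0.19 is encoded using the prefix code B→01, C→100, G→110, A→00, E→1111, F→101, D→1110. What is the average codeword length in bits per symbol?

L̄ = Σ pᵢ·ℓᵢ = 0.24·2 + 0.04·3 + 0.10·3 + 0.20·2 + 0.07·4 + 0.16·3 + 0.19·4 = 2.82 bits/symbol.

2.82 bits/symbol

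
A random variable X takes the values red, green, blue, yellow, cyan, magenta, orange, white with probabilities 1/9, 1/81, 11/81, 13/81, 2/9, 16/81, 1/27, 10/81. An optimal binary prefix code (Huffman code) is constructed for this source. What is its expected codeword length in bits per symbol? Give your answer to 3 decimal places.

Repeatedly combine the two least-probable nodes; the expected code length is the sum of the merged weights.
merge 1/81 + 1/27 → 4/81
merge 4/81 + 1/9 → 13/81
merge 10/81 + 11/81 → 7/27
merge 13/81 + 13/81 → 26/81
merge 16/81 + 2/9 → 34/81
merge 7/27 + 26/81 → 47/81
merge 34/81 + 47/81 → 1
L = 4/81 + 13/81 + 7/27 + 26/81 + 34/81 + 47/81 + 1 = 226/81 ≈ 2.790 bits/symbol.

2.790 bits/symbol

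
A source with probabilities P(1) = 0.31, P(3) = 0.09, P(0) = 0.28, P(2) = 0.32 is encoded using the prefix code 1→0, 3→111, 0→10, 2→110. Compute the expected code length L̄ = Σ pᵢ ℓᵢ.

L̄ = Σ pᵢ·ℓᵢ = 0.31·1 + 0.09·3 + 0.28·2 + 0.32·3 = 2.1 bits/symbol.

2.1 bits/symbol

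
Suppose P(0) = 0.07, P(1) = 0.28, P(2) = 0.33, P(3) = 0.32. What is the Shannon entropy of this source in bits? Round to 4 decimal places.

1.8366 bits

H = −Σ pᵢ log₂ pᵢ.
−0.07·log₂(0.07) = 0.2686
−0.28·log₂(0.28) = 0.5142
−0.33·log₂(0.33) = 0.5278
−0.32·log₂(0.32) = 0.5260
Sum ≈ 1.8366 → 1.8366 bits.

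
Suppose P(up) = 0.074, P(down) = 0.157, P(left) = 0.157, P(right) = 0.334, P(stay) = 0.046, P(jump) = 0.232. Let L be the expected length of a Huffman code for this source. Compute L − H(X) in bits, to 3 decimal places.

0.059 bits

Entropy H = −Σ p log₂ p ≈ 2.3385 bits.
Huffman merges: 23/500+37/500→3/25; 3/25+157/1000→277/1000; 157/1000+29/125→389/1000; 277/1000+167/500→611/1000; 389/1000+611/1000→1. L = 2397/1000 ≈ 2.3970.
L − H = 2.3970 − 2.3385 = 0.059 bits.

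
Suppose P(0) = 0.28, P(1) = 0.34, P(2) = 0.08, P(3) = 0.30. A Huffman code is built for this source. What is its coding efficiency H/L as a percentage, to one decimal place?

92.8%

Entropy H = −Σ p log₂ p ≈ 1.8560 bits.
Huffman merges: 2/25+7/25→9/25; 3/10+17/50→16/25; 9/25+16/25→1. L = 2 ≈ 2.0000.
Efficiency = H/L = 1.8560/2.0000 = 92.8%.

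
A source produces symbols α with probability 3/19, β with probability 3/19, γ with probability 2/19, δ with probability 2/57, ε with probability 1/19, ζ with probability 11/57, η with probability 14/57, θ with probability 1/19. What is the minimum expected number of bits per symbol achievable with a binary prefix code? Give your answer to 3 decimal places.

2.789 bits/symbol

Repeatedly combine the two least-probable nodes; the expected code length is the sum of the merged weights.
merge 2/57 + 1/19 → 5/57
merge 1/19 + 5/57 → 8/57
merge 2/19 + 8/57 → 14/57
merge 3/19 + 3/19 → 6/19
merge 11/57 + 14/57 → 25/57
merge 14/57 + 6/19 → 32/57
merge 25/57 + 32/57 → 1
L = 5/57 + 8/57 + 14/57 + 6/19 + 25/57 + 32/57 + 1 = 53/19 ≈ 2.789 bits/symbol.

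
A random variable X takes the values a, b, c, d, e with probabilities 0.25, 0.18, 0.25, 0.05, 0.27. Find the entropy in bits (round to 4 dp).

2.1714 bits

H = −Σ pᵢ log₂ pᵢ.
−0.25·log₂(0.25) = 0.5000
−0.18·log₂(0.18) = 0.4453
−0.25·log₂(0.25) = 0.5000
−0.05·log₂(0.05) = 0.2161
−0.27·log₂(0.27) = 0.5100
Sum ≈ 2.1714 → 2.1714 bits.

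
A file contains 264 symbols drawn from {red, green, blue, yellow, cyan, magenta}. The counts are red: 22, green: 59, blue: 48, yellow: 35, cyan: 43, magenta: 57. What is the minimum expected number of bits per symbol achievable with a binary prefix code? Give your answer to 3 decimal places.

2.561 bits/symbol

Probabilities are the counts divided by 264.
Repeatedly combine the two least-probable nodes; the expected code length is the sum of the merged weights.
merge 1/12 + 35/264 → 19/88
merge 43/264 + 2/11 → 91/264
merge 19/88 + 19/88 → 19/44
merge 59/264 + 91/264 → 25/44
merge 19/44 + 25/44 → 1
L = 19/88 + 91/264 + 19/44 + 25/44 + 1 = 169/66 ≈ 2.561 bits/symbol.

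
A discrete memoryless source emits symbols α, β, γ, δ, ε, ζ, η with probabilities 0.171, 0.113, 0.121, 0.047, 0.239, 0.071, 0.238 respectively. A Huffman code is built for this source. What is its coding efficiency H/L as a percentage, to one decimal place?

99.4%

Entropy H = −Σ p log₂ p ≈ 2.6245 bits.
Huffman merges: 47/1000+71/1000→59/500; 113/1000+59/500→231/1000; 121/1000+171/1000→73/250; 231/1000+119/500→469/1000; 239/1000+73/250→531/1000; 469/1000+531/1000→1. L = 2641/1000 ≈ 2.6410.
Efficiency = H/L = 2.6245/2.6410 = 99.4%.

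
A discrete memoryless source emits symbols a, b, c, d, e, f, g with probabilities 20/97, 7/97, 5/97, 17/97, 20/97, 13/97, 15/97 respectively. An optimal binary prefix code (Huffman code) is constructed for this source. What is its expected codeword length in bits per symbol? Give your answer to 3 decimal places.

2.711 bits/symbol

Repeatedly combine the two least-probable nodes; the expected code length is the sum of the merged weights.
merge 5/97 + 7/97 → 12/97
merge 12/97 + 13/97 → 25/97
merge 15/97 + 17/97 → 32/97
merge 20/97 + 20/97 → 40/97
merge 25/97 + 32/97 → 57/97
merge 40/97 + 57/97 → 1
L = 12/97 + 25/97 + 32/97 + 40/97 + 57/97 + 1 = 263/97 ≈ 2.711 bits/symbol.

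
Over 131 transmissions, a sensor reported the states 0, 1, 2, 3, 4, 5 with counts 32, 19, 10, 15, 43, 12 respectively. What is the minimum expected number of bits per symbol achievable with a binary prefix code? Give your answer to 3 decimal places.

Probabilities are the counts divided by 131.
Repeatedly combine the two least-probable nodes; the expected code length is the sum of the merged weights.
merge 10/131 + 12/131 → 22/131
merge 15/131 + 19/131 → 34/131
merge 22/131 + 32/131 → 54/131
merge 34/131 + 43/131 → 77/131
merge 54/131 + 77/131 → 1
L = 22/131 + 34/131 + 54/131 + 77/131 + 1 = 318/131 ≈ 2.427 bits/symbol.

2.427 bits/symbol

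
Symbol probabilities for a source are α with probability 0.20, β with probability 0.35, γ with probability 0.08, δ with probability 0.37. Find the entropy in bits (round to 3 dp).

H = −Σ pᵢ log₂ pᵢ.
−0.20·log₂(0.20) = 0.4644
−0.35·log₂(0.35) = 0.5301
−0.08·log₂(0.08) = 0.2915
−0.37·log₂(0.37) = 0.5307
Sum ≈ 1.8167 → 1.817 bits.

1.817 bits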